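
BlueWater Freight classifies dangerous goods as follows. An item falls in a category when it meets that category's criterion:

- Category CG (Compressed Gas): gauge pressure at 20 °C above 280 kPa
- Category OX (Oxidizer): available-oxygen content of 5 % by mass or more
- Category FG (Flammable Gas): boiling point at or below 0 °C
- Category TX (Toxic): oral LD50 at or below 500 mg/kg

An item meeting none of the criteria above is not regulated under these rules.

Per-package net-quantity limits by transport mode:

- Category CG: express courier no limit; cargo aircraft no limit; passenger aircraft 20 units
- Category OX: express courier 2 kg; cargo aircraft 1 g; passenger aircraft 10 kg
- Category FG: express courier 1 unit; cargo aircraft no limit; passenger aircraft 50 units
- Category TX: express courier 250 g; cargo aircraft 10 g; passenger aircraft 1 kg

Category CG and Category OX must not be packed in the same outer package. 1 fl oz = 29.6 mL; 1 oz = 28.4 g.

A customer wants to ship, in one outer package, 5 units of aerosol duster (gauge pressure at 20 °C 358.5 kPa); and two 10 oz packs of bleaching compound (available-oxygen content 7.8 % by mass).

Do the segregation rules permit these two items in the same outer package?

No

The aerosol duster has gauge pressure at 20 °C 358.5 kPa, which is > 280 kPa, so it is Category CG (Compressed Gas).
With available-oxygen content 7.8 % by mass (≥ 5 % by mass), the bleaching compound falls in Category OX.
Category CG and Category OX may not share an outer package.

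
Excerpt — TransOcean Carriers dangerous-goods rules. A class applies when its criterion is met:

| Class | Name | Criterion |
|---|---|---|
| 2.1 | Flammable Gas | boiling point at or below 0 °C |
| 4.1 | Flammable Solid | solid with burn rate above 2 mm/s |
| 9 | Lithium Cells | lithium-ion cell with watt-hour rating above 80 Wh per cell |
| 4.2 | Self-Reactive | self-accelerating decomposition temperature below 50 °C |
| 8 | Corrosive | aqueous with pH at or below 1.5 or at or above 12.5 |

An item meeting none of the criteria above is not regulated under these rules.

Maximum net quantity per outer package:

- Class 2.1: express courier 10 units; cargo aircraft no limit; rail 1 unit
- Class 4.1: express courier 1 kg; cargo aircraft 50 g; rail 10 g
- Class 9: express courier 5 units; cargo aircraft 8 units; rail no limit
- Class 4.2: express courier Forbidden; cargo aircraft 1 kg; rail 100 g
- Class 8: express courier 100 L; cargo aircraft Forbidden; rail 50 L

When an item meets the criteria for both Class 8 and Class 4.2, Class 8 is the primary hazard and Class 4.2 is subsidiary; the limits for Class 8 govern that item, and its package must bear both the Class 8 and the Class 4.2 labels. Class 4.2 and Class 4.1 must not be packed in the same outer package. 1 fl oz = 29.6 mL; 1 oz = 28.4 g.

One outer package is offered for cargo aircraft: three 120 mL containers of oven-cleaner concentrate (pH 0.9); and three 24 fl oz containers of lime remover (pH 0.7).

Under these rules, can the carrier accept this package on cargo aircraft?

No

With pH 0.9 (≤ 1.5), the oven-cleaner concentrate falls in Class 8.
With pH 0.7 (≤ 1.5), the lime remover falls in Class 8.
Class 8 net quantity: (three 120 mL containers = 360 mL) + (three 24 fl oz containers = 2131.2 mL) = 2491.2 mL.
By cargo aircraft, Class 8 is Forbidden regardless of quantity.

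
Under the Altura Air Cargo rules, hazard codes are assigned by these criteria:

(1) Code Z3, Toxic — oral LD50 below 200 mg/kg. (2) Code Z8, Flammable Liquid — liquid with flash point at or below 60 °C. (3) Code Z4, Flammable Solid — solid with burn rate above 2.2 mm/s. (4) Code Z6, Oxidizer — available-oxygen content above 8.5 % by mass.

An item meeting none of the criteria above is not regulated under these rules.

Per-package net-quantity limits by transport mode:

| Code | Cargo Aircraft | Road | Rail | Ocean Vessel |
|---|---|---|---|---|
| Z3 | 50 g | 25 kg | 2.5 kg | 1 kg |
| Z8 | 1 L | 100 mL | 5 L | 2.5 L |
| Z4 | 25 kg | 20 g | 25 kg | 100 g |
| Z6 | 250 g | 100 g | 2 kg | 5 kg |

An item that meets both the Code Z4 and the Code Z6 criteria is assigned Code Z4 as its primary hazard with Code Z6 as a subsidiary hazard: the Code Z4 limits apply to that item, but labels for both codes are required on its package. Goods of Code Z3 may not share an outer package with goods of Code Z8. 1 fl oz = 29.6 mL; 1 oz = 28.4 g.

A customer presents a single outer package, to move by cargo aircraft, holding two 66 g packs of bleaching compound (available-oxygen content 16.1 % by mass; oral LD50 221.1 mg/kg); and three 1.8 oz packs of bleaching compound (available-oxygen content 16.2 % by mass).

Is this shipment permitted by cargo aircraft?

Available-oxygen content 16.1 % by mass meets the Code Z6 criterion (Oxidizer), so the bleaching compound is Code Z6.
Available-oxygen content 16.2 % by mass meets the Code Z6 criterion (Oxidizer), so the bleaching compound is Code Z6.
Code Z6 net quantity: (two 66 g packs = 132 g) + (three 1.8 oz packs = 153.36 g) = 285.36 g.
That exceeds the Code Z6 cargo aircraft limit of 250 g.

No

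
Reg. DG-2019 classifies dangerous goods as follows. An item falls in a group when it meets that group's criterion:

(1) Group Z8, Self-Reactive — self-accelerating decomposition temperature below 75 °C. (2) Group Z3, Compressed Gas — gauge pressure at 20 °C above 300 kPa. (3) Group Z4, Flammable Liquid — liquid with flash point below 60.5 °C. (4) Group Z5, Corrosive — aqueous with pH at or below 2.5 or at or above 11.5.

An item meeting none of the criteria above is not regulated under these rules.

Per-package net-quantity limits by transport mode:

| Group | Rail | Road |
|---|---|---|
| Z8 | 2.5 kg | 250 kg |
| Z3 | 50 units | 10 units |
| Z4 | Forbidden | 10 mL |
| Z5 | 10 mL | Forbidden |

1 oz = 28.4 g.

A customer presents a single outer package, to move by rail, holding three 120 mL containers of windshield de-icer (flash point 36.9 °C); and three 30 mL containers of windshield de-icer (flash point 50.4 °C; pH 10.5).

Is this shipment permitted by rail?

Windshield de-icer: flash point 36.9 °C < 60.5 °C → Group Z4 (Flammable Liquid).
The windshield de-icer has flash point 50.4 °C, which is < 60.5 °C, so it is Group Z4 (Flammable Liquid).
Total Group Z4: (three 120 mL containers = 360 mL) + (three 30 mL containers = 90 mL) = 450 mL.
By rail, Group Z4 is Forbidden regardless of quantity.

No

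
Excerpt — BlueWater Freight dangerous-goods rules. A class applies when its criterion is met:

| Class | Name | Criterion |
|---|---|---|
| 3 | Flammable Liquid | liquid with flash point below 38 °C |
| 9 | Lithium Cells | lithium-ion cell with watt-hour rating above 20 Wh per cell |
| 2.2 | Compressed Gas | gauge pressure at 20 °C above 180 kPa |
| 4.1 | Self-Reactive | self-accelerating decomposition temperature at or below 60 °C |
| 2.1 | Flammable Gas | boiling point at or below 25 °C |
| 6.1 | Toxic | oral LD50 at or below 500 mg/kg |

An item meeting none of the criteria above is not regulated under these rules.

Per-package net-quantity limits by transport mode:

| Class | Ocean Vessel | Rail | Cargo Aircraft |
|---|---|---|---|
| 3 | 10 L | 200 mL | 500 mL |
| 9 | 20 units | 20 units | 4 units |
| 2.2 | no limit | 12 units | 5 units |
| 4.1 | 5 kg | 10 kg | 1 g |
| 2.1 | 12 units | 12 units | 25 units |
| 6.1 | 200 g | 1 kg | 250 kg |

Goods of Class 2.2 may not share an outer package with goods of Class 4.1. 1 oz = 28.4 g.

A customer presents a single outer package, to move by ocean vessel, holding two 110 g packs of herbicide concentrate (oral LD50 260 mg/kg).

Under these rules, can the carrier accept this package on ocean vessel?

Herbicide concentrate: oral LD50 260 mg/kg ≤ 500 mg/kg → Class 6.1 (Toxic).
Class 6.1 quantity: two 110 g packs = 220 g.
220 g exceeds the ocean vessel limit of 200 g for Class 6.1.

No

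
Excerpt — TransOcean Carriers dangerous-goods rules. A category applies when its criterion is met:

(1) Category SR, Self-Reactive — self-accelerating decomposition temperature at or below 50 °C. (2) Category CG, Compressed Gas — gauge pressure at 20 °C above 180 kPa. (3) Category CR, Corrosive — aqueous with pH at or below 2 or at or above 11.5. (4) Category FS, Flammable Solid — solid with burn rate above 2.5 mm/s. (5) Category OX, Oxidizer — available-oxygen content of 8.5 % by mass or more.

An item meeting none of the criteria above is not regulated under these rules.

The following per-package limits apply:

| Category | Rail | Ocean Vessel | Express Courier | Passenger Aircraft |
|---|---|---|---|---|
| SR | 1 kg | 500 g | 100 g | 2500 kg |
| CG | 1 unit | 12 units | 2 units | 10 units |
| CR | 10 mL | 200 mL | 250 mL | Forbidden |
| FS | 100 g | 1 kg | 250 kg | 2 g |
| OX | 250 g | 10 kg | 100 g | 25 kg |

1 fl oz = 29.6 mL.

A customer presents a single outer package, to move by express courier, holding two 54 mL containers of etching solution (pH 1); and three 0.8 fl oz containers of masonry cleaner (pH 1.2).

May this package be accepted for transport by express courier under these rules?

pH 1 meets the Category CR criterion (Corrosive), so the etching solution is Category CR.
Masonry cleaner: pH 1.2 ≤ 2 → Category CR (Corrosive).
Total Category CR: (two 54 mL containers = 108 mL) + (three 0.8 fl oz containers = 71.04 mL) = 179.04 mL.
179.04 mL ≤ 250 mL (express courier limit, Category CR) — within limit.

Yes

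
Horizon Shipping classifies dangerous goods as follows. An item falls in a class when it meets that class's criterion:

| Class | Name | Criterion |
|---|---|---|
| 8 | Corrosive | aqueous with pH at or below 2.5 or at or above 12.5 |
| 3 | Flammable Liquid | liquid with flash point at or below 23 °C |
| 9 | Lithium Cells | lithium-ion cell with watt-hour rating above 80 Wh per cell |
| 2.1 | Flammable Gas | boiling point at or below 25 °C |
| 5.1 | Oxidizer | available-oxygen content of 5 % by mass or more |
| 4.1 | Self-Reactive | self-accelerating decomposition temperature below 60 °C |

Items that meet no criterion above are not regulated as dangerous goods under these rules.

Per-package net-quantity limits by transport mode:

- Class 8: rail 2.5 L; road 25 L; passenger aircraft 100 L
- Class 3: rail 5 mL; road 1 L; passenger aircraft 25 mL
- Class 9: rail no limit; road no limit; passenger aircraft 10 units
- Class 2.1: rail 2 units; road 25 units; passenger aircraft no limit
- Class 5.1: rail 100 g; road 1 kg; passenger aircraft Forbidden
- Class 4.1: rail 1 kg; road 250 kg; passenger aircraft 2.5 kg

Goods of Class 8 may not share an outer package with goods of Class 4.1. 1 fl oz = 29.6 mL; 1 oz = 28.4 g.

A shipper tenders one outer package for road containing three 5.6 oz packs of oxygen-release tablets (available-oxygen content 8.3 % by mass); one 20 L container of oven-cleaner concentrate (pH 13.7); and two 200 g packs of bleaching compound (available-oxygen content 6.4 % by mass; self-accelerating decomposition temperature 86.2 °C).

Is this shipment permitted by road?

Yes

Available-oxygen content 8.3 % by mass meets the Class 5.1 criterion (Oxidizer), so the oxygen-release tablets are Class 5.1.
With pH 13.7 (≥ 12.5), the oven-cleaner concentrate falls in Class 8.
The bleaching compound has available-oxygen content 6.4 % by mass, which is ≥ 5 % by mass, so it is Class 5.1 (Oxidizer).
Class 8 quantity: 20 L.
That is within the Class 8 road limit of 25 L.
Class 5.1 net quantity: (three 5.6 oz packs = 477.12 g) + (two 200 g packs = 400 g) = 877.12 g.
877.12 g is within the road limit of 1 kg for Class 5.1.
The segregation rule (Class 8 with Class 4.1) does not apply to Class 8 with Class 5.1.
Every hazard class is within its road limit and no segregation rule is violated.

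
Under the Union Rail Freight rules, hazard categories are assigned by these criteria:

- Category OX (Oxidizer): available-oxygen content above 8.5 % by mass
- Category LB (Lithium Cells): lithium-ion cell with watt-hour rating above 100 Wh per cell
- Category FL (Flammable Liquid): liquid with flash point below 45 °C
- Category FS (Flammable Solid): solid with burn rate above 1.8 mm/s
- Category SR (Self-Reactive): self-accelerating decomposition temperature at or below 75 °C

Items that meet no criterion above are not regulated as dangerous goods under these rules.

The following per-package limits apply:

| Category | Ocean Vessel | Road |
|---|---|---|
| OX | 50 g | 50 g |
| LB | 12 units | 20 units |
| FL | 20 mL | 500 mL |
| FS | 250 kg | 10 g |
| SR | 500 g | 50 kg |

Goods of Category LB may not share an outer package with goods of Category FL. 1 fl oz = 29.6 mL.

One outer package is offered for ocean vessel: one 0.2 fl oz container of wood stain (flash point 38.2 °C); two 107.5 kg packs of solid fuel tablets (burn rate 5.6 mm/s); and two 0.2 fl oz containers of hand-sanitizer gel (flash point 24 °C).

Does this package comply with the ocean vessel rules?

The wood stain has flash point 38.2 °C, which is < 45 °C, so it is Category FL (Flammable Liquid).
The solid fuel tablets have burn rate 5.6 mm/s, which is > 1.8 mm/s, so they are Category FS (Flammable Solid).
Flash point 24 °C meets the Category FL criterion (Flammable Liquid), so the hand-sanitizer gel is Category FL.
Category FL net quantity: (one 0.2 fl oz container = 5.92 mL) + (two 0.2 fl oz containers = 11.84 mL) = 17.76 mL.
17.76 mL ≤ 20 mL (ocean vessel limit, Category FL) — within limit.
Category FS quantity: two 107.5 kg packs = 215 kg.
That is within the Category FS ocean vessel limit of 250 kg.
The segregation rule (Category LB with Category FL) does not apply to Category FL with Category FS.
Every hazard category is within its ocean vessel limit and no segregation rule is violated.

Yes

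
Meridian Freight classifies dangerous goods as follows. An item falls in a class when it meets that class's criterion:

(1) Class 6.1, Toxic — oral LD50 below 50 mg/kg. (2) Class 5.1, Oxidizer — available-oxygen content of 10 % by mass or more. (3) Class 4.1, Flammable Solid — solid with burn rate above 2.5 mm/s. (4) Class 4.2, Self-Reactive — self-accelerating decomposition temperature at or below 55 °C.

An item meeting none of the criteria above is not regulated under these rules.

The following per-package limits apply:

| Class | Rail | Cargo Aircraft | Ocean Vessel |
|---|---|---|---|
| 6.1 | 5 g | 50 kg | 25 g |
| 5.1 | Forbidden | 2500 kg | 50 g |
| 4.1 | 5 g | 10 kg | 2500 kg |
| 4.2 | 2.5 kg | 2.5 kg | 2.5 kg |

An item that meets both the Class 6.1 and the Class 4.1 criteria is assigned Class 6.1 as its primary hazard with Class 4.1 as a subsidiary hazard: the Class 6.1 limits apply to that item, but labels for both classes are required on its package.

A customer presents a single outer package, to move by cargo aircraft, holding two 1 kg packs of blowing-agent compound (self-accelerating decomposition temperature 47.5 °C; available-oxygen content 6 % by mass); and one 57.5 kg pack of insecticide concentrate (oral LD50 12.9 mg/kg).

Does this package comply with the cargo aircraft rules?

Self-accelerating decomposition temperature 47.5 °C meets the Class 4.2 criterion (Self-Reactive), so the blowing-agent compound is Class 4.2.
With oral LD50 12.9 mg/kg (< 50 mg/kg), the insecticide concentrate falls in Class 6.1.
Class 6.1 quantity: 57.5 kg.
That exceeds the Class 6.1 cargo aircraft limit of 50 kg.
Class 4.2 quantity: two 1 kg packs = 2 kg.
2 kg ≤ 2.5 kg (cargo aircraft limit, Class 4.2) — within limit.

No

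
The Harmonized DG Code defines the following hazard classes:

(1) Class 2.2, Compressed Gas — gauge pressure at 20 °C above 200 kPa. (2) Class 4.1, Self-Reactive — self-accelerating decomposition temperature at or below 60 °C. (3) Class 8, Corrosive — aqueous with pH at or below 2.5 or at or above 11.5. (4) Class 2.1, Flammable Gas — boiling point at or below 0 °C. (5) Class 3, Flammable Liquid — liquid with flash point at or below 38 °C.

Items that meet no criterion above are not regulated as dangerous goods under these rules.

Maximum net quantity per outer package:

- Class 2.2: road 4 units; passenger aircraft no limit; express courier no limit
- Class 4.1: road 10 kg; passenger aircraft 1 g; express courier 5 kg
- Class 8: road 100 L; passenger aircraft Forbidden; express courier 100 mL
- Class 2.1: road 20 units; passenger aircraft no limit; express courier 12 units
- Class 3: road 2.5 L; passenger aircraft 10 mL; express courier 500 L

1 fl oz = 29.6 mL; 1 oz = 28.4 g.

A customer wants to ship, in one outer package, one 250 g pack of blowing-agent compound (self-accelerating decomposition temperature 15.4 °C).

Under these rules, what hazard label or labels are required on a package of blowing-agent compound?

Blowing-agent compound: self-accelerating decomposition temperature 15.4 °C ≤ 60 °C → Class 4.1 (Self-Reactive).
Only the Class 4.1 label is required.

Class 4.1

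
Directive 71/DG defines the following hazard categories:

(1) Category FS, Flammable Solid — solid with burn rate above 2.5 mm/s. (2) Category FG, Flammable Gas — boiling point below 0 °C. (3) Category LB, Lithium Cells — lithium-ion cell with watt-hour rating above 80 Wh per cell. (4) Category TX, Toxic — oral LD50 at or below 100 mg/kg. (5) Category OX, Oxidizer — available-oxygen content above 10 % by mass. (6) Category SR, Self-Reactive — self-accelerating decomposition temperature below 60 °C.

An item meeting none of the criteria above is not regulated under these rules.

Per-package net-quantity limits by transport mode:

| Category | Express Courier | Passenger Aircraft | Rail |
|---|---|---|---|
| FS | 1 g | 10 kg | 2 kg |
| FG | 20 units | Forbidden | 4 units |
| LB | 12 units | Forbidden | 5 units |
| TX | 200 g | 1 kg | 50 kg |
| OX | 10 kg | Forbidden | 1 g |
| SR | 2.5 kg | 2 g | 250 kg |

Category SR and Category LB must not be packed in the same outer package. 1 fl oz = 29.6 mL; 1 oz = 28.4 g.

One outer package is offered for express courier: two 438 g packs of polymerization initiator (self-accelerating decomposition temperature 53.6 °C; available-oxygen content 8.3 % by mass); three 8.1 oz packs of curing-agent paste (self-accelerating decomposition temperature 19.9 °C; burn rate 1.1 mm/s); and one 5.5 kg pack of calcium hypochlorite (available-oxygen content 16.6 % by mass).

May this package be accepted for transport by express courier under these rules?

Yes

Polymerization initiator: self-accelerating decomposition temperature 53.6 °C < 60 °C → Category SR (Self-Reactive).
Curing-agent paste: self-accelerating decomposition temperature 19.9 °C < 60 °C → Category SR (Self-Reactive).
With available-oxygen content 16.6 % by mass (> 10 % by mass), the calcium hypochlorite falls in Category OX.
Total Category SR: (two 438 g packs = 876 g) + (three 8.1 oz packs = 690.12 g) = 1566.12 g.
That is within the Category SR express courier limit of 2.5 kg.
Category OX quantity: 5.5 kg.
5.5 kg ≤ 10 kg (express courier limit, Category OX) — within limit.
The segregation rule (Category SR with Category LB) does not apply to Category SR with Category OX.
Every hazard category is within its express courier limit and no segregation rule is violated.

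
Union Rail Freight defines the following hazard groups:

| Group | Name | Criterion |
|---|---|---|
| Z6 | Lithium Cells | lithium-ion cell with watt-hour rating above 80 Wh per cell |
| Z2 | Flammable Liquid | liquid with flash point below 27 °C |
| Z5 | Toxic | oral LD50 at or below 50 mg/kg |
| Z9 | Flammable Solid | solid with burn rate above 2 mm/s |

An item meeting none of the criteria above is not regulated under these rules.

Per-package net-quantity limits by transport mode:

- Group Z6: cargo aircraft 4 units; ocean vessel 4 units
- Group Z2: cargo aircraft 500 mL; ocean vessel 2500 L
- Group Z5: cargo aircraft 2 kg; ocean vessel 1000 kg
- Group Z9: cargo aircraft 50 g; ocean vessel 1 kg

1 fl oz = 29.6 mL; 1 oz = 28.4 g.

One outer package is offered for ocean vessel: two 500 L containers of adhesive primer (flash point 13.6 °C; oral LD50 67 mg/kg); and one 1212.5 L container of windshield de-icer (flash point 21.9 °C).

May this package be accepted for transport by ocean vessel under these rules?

Flash point 13.6 °C meets the Group Z2 criterion (Flammable Liquid), so the adhesive primer is Group Z2.
Windshield de-icer: flash point 21.9 °C < 27 °C → Group Z2 (Flammable Liquid).
Total Group Z2: (two 500 L containers = 1000 L) + 1212.5 L = 2212.5 L.
That is within the Group Z2 ocean vessel limit of 2500 L.

Yes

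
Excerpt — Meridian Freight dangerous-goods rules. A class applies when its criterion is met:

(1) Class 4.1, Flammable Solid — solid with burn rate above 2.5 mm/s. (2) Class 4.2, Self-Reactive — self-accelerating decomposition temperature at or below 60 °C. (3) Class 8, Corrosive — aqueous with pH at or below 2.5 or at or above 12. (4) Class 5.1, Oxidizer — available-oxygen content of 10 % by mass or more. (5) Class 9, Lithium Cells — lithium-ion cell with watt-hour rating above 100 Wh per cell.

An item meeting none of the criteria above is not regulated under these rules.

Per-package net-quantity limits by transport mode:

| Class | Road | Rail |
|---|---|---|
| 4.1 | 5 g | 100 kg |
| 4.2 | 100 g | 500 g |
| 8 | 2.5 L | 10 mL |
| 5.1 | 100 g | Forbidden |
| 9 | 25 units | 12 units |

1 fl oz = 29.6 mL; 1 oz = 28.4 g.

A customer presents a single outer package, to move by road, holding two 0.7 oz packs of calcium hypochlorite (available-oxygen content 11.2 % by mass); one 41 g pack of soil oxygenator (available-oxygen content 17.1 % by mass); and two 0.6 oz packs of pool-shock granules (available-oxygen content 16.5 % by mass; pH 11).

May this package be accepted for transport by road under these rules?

No

The calcium hypochlorite has available-oxygen content 11.2 % by mass, which is ≥ 10 % by mass, so it is Class 5.1 (Oxidizer).
With available-oxygen content 17.1 % by mass (≥ 10 % by mass), the soil oxygenator falls in Class 5.1.
The pool-shock granules have available-oxygen content 16.5 % by mass, which is ≥ 10 % by mass, so they are Class 5.1 (Oxidizer).
Class 5.1 net quantity: (two 0.7 oz packs = 39.76 g) + 41 g + (two 0.6 oz packs = 34.08 g) = 114.84 g.
That exceeds the Class 5.1 road limit of 100 g.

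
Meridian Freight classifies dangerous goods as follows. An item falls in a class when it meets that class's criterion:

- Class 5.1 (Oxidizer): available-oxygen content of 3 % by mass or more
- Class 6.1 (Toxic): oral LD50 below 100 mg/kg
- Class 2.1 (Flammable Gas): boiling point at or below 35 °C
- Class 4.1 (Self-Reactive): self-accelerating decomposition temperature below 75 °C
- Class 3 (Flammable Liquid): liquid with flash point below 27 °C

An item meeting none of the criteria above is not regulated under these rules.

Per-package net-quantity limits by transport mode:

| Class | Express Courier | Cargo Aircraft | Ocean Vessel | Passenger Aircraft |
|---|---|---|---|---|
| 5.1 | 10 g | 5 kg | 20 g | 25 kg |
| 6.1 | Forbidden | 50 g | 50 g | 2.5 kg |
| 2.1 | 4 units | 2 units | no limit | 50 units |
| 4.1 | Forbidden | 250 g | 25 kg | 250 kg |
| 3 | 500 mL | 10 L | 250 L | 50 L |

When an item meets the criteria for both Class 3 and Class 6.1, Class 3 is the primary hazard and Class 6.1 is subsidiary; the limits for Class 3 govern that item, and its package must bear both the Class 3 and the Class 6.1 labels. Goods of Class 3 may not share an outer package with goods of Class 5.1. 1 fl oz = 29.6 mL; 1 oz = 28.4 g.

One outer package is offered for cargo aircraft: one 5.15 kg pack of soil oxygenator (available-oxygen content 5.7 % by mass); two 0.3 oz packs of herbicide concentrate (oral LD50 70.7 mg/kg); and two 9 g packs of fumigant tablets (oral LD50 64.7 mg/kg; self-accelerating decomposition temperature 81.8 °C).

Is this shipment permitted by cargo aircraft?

No

With available-oxygen content 5.7 % by mass (≥ 3 % by mass), the soil oxygenator falls in Class 5.1.
Oral LD50 70.7 mg/kg meets the Class 6.1 criterion (Toxic), so the herbicide concentrate is Class 6.1.
Fumigant tablets: oral LD50 64.7 mg/kg < 100 mg/kg → Class 6.1 (Toxic).
Class 6.1 net quantity: (two 0.3 oz packs = 17.04 g) + (two 9 g packs = 18 g) = 35.04 g.
35.04 g ≤ 50 g (cargo aircraft limit, Class 6.1) — within limit.
Class 5.1 quantity: 5.15 kg.
5.15 kg > 5 kg (cargo aircraft limit, Class 5.1) — over the limit.
The segregation rule (Class 3 with Class 5.1) does not apply to Class 6.1 with Class 5.1.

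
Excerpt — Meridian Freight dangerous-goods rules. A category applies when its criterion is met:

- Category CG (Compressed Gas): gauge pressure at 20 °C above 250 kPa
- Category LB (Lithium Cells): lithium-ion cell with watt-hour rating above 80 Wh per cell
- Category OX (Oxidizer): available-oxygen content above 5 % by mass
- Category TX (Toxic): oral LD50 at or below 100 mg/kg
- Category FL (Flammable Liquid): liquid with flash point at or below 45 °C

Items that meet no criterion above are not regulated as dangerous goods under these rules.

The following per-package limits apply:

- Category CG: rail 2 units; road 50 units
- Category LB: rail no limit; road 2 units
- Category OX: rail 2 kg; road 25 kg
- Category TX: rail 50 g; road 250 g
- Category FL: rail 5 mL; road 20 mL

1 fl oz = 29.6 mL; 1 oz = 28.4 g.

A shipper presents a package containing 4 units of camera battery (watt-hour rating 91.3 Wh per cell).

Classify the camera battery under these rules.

Category LB

With watt-hour rating 91.3 Wh per cell (> 80 Wh per cell), the camera battery falls in Category LB.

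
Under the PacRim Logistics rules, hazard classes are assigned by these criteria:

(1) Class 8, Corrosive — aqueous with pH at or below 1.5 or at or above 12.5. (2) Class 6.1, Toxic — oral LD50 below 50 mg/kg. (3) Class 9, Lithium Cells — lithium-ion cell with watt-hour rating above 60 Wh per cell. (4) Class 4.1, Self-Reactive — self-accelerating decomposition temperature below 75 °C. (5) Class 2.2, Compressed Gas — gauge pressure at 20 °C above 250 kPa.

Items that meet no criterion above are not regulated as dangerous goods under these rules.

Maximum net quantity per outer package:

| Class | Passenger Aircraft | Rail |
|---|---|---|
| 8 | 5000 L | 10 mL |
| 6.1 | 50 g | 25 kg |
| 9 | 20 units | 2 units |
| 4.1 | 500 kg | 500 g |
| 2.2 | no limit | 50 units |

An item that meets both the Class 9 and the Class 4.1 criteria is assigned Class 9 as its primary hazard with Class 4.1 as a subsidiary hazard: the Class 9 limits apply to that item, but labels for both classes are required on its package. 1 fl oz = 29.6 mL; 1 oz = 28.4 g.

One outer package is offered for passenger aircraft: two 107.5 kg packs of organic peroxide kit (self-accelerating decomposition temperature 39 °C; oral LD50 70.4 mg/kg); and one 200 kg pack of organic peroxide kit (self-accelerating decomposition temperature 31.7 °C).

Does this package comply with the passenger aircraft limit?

Organic peroxide kit: self-accelerating decomposition temperature 39 °C < 75 °C → Class 4.1 (Self-Reactive).
Self-accelerating decomposition temperature 31.7 °C meets the Class 4.1 criterion (Self-Reactive), so the organic peroxide kit is Class 4.1.
Class 4.1 net quantity: (two 107.5 kg packs = 215 kg) + 200 kg = 415 kg.
415 kg ≤ 500 kg (passenger aircraft limit, Class 4.1) — within limit.

Yes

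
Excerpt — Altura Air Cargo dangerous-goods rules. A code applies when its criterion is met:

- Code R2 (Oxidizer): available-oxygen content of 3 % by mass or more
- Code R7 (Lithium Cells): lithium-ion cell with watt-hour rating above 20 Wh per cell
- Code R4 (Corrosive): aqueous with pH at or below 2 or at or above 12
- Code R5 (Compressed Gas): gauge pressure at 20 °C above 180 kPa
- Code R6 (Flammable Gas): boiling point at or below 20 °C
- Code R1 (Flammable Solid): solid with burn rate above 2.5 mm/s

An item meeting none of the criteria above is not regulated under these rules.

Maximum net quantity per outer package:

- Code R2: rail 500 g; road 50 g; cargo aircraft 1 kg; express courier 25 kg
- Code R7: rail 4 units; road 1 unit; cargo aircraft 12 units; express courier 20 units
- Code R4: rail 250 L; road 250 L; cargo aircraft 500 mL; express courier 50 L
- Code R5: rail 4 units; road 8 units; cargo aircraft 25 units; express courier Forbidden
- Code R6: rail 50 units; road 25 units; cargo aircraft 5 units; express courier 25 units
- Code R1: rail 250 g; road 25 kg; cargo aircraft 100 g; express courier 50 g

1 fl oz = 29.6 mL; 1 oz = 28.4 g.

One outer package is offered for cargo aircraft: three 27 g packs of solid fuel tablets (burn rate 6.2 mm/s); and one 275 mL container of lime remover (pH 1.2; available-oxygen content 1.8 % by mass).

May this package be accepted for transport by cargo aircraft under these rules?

Yes

With burn rate 6.2 mm/s (> 2.5 mm/s), the solid fuel tablets fall in Code R1.
With pH 1.2 (≤ 2), the lime remover falls in Code R4.
Code R4 quantity: 275 mL.
That is within the Code R4 cargo aircraft limit of 500 mL.
Code R1 quantity: three 27 g packs = 81 g.
81 g is within the cargo aircraft limit of 100 g for Code R1.
Every hazard code is within its cargo aircraft limit and no segregation rule is violated.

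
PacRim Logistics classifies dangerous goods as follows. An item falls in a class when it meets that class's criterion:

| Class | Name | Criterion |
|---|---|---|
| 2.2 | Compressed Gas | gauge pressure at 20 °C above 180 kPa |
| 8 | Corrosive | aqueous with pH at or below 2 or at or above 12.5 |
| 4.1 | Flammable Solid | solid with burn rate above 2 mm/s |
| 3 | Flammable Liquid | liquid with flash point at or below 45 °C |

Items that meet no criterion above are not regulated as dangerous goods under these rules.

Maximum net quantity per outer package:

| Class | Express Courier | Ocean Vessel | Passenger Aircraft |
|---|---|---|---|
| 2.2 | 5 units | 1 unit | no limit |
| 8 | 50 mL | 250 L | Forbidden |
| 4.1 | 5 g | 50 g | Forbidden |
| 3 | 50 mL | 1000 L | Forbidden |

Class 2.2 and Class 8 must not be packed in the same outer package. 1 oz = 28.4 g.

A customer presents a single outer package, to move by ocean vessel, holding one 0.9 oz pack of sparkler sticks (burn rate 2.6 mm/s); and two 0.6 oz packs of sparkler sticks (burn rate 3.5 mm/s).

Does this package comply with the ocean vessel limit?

No

Burn rate 2.6 mm/s meets the Class 4.1 criterion (Flammable Solid), so the sparkler sticks are Class 4.1.
Sparkler sticks: burn rate 3.5 mm/s > 2 mm/s → Class 4.1 (Flammable Solid).
Total Class 4.1: (one 0.9 oz pack = 25.56 g) + (two 0.6 oz packs = 34.08 g) = 59.64 g.
59.64 g > 50 g (ocean vessel limit, Class 4.1) — over the limit.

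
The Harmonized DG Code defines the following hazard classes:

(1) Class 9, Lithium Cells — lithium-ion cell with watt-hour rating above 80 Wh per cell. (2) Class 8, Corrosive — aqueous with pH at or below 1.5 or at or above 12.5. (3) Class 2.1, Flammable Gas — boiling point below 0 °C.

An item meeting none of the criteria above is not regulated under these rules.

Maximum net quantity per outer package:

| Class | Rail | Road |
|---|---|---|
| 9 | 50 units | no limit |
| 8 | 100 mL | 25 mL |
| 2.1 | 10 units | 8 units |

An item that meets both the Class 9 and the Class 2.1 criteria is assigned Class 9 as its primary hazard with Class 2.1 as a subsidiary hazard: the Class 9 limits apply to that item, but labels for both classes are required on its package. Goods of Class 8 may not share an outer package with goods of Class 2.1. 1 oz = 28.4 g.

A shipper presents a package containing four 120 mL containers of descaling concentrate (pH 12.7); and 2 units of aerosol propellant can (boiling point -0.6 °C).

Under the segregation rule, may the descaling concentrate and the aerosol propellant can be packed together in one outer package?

No

pH 12.7 meets the Class 8 criterion (Corrosive), so the descaling concentrate is Class 8.
The aerosol propellant can has boiling point -0.6 °C, which is < 0 °C, so it is Class 2.1 (Flammable Gas).
Class 8 and Class 2.1 may not share an outer package.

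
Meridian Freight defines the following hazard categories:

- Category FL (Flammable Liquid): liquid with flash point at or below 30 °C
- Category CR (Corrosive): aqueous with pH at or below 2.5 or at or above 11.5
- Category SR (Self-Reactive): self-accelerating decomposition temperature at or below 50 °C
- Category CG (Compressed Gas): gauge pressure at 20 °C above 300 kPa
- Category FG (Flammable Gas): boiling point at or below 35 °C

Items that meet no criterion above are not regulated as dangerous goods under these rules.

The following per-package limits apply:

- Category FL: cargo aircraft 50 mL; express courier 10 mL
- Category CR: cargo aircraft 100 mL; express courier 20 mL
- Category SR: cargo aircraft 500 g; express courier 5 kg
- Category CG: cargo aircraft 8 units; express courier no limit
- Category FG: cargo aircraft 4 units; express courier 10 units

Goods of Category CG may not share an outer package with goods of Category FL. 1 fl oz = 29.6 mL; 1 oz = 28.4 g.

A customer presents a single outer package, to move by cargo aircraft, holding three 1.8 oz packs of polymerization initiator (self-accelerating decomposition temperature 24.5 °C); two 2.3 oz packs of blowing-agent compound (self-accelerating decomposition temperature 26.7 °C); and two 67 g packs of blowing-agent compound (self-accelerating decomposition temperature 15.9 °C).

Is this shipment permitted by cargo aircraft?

Yes

Polymerization initiator: self-accelerating decomposition temperature 24.5 °C ≤ 50 °C → Category SR (Self-Reactive).
The blowing-agent compound has self-accelerating decomposition temperature 26.7 °C, which is ≤ 50 °C, so it is Category SR (Self-Reactive).
Self-accelerating decomposition temperature 15.9 °C meets the Category SR criterion (Self-Reactive), so the blowing-agent compound is Category SR.
Category SR net quantity: (three 1.8 oz packs = 153.36 g) + (two 2.3 oz packs = 130.64 g) + (two 67 g packs = 134 g) = 418 g.
That is within the Category SR cargo aircraft limit of 500 g.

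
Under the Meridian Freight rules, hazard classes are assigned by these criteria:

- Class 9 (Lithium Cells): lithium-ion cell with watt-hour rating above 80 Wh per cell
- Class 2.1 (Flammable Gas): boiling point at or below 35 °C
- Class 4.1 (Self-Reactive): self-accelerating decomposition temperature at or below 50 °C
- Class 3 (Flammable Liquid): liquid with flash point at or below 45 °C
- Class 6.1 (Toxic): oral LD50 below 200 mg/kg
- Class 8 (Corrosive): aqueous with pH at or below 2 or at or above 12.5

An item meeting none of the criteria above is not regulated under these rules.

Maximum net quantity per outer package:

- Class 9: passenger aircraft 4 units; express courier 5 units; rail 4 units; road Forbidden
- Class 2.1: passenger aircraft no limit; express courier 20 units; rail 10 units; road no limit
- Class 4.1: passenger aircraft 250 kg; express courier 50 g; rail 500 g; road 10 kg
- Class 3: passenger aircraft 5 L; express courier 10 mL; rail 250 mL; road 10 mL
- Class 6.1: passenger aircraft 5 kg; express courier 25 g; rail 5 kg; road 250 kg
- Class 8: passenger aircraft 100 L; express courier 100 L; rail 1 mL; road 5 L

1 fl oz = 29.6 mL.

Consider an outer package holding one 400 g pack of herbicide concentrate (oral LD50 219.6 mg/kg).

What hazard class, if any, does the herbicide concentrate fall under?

Not regulated

oral LD50 219.6 mg/kg is not below 200 mg/kg, so Class 6.1 does not apply.
No criterion is met, so the item is not regulated.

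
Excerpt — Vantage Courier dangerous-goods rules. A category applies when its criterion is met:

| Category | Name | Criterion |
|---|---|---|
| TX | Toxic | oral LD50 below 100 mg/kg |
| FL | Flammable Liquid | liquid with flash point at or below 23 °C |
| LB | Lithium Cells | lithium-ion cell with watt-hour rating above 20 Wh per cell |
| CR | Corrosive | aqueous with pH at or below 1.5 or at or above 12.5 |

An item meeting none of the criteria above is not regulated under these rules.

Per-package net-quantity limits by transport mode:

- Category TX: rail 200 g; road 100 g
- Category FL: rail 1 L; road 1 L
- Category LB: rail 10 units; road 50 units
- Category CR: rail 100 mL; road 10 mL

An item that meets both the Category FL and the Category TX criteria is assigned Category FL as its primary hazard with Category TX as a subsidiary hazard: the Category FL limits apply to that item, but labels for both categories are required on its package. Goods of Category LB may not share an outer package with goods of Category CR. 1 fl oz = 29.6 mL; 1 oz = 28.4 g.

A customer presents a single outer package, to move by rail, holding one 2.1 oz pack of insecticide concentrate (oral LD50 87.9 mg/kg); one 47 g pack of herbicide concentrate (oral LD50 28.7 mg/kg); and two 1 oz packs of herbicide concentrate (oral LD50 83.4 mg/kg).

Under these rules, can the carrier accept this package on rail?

Yes

With oral LD50 87.9 mg/kg (< 100 mg/kg), the insecticide concentrate falls in Category TX.
Herbicide concentrate: oral LD50 28.7 mg/kg < 100 mg/kg → Category TX (Toxic).
With oral LD50 83.4 mg/kg (< 100 mg/kg), the herbicide concentrate falls in Category TX.
Total Category TX: (one 2.1 oz pack = 59.64 g) + 47 g + (two 1 oz packs = 56.8 g) = 163.44 g.
163.44 g is within the rail limit of 200 g for Category TX.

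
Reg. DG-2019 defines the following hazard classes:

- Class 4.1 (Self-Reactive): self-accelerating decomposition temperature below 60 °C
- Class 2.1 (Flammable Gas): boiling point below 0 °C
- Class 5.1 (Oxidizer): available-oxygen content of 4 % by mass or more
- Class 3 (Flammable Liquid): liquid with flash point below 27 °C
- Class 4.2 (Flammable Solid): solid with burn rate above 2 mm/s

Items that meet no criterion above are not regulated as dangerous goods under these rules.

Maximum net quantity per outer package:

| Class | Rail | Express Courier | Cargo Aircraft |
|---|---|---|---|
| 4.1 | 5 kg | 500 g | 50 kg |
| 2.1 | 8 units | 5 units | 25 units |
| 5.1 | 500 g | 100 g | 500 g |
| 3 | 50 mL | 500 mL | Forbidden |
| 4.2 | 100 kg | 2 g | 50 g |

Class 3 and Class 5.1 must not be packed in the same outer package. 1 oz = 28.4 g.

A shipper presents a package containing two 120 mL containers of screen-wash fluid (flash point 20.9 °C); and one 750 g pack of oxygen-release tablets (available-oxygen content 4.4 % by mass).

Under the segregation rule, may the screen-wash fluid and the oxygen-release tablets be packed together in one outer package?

With flash point 20.9 °C (< 27 °C), the screen-wash fluid falls in Class 3.
With available-oxygen content 4.4 % by mass (≥ 4 % by mass), the oxygen-release tablets fall in Class 5.1.
Class 3 and Class 5.1 may not share an outer package.

No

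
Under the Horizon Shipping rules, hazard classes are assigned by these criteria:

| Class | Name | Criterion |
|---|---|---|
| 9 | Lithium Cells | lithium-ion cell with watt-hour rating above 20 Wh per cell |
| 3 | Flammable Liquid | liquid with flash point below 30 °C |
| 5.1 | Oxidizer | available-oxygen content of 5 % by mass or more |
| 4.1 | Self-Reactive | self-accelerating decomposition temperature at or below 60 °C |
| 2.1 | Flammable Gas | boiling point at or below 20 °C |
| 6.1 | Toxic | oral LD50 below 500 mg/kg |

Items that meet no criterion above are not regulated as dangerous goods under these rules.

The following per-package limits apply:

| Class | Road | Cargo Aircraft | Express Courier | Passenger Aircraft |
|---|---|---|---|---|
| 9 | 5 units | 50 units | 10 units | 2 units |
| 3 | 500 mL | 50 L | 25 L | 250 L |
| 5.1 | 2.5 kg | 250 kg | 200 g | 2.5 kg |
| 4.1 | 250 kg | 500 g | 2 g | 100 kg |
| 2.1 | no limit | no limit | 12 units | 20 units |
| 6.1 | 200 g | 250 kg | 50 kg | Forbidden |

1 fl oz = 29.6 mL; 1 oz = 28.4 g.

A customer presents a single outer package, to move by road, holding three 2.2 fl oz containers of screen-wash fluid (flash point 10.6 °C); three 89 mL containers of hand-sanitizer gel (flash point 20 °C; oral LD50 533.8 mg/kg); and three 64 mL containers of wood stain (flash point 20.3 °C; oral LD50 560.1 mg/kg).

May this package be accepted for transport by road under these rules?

No

Flash point 10.6 °C meets the Class 3 criterion (Flammable Liquid), so the screen-wash fluid is Class 3.
Flash point 20 °C meets the Class 3 criterion (Flammable Liquid), so the hand-sanitizer gel is Class 3.
Wood stain: flash point 20.3 °C < 30 °C → Class 3 (Flammable Liquid).
Total Class 3: (three 2.2 fl oz containers = 195.36 mL) + (three 89 mL containers = 267 mL) + (three 64 mL containers = 192 mL) = 654.36 mL.
654.36 mL > 500 mL (road limit, Class 3) — over the limit.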